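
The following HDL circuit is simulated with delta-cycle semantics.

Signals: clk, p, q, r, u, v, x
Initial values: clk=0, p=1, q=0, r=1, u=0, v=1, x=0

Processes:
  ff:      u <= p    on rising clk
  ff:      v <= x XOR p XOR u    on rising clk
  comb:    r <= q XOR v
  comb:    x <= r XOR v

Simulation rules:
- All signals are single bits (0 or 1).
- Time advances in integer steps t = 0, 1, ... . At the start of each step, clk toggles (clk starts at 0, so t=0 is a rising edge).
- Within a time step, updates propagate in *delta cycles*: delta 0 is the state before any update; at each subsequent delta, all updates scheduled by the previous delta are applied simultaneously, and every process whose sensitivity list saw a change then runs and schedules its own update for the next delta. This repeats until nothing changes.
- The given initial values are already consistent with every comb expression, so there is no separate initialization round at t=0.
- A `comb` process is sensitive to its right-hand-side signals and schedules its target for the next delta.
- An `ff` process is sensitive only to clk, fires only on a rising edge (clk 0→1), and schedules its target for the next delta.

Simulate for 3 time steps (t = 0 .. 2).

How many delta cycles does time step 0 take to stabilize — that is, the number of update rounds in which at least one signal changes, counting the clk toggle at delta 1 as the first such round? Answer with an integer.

2

t=0 Δ0: q=0 clk=0 v=1 r=1 u=0 x=0 p=1
  Δ1: clk:0→1
  Δ2: u:0→1
  (2Δ to stable)
t=1 Δ0: q=0 clk=1 v=1 r=1 u=1 x=0 p=1
  Δ1: clk:1→0
  (1Δ to stable)
t=2 Δ0: q=0 clk=0 v=1 r=1 u=1 x=0 p=1
  Δ1: clk:0→1
  Δ2: v:1→0
  Δ3: r:1→0, x:0→1
  Δ4: x:1→0
  (4Δ to stable)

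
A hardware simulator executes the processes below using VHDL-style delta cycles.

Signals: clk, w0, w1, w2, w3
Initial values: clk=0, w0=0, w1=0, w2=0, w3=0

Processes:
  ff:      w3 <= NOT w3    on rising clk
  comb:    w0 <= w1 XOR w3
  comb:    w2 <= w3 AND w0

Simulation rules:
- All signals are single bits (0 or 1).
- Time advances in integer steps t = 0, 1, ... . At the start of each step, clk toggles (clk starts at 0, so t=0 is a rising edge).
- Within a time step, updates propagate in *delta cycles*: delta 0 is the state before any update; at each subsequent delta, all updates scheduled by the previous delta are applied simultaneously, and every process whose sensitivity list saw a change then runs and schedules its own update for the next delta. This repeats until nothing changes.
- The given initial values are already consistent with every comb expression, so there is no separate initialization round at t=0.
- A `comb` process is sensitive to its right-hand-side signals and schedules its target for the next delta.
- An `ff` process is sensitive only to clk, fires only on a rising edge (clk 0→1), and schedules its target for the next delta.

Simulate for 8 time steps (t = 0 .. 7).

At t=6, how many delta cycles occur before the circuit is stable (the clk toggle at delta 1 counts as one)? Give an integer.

[bits: w0,w3,clk,w1,w2]
t=0: Δ0=00000 Δ1=00100 Δ2=01100 Δ3=11100 Δ4=11101 | 4Δ
t=1: Δ0=11101 Δ1=11001 | 1Δ
t=2: Δ0=11001 Δ1=11101 Δ2=10101 Δ3=00100 | 3Δ
t=3: Δ0=00100 Δ1=00000 | 1Δ
t=4: Δ0=00000 Δ1=00100 Δ2=01100 Δ3=11100 Δ4=11101 | 4Δ
t=5: Δ0=11101 Δ1=11001 | 1Δ
t=6: Δ0=11001 Δ1=11101 Δ2=10101 Δ3=00100 | 3Δ
t=7: Δ0=00100 Δ1=00000 | 1Δ

3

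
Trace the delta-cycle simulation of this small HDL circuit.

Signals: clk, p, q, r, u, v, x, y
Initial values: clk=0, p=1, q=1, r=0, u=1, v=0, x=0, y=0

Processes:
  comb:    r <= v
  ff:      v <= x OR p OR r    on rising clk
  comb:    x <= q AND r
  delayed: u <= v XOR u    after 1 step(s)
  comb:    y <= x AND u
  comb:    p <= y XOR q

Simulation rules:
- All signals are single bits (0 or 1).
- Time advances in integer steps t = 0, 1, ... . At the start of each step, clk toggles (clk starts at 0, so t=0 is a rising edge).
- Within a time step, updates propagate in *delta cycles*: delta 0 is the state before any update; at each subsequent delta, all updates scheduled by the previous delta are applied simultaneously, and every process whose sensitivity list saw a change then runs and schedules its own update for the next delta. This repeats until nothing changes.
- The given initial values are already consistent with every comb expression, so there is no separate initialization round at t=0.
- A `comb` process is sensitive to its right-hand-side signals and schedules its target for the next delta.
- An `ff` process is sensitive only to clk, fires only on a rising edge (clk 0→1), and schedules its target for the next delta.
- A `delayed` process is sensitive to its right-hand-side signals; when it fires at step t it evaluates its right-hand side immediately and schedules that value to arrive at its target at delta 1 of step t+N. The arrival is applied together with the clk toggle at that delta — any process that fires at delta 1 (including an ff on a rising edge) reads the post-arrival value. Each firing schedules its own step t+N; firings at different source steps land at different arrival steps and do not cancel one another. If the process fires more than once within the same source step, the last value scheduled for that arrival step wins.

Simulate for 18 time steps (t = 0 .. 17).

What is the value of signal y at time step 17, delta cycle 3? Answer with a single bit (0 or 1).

0

[bits: y,clk,u,v,r,p,q,x]
t=0: Δ0=00100110 Δ1=01100110 Δ2=01110110 Δ3=01111110 Δ4=01111111 Δ5=11111111 Δ6=11111011 | 6Δ
t=1: Δ0=11111011 Δ1=10011011 Δ2=00011011 Δ3=00011111 | 3Δ
t=2: Δ0=00011111 Δ1=01111111 Δ2=11111111 Δ3=11111011 | 3Δ
t=3: Δ0=11111011 Δ1=10011011 Δ2=00011011 Δ3=00011111 | 3Δ
t=4: Δ0=00011111 Δ1=01111111 Δ2=11111111 Δ3=11111011 | 3Δ
t=5: Δ0=11111011 Δ1=10011011 Δ2=00011011 Δ3=00011111 | 3Δ
t=6: Δ0=00011111 Δ1=01111111 Δ2=11111111 Δ3=11111011 | 3Δ
t=7: Δ0=11111011 Δ1=10011011 Δ2=00011011 Δ3=00011111 | 3Δ
t=8: Δ0=00011111 Δ1=01111111 Δ2=11111111 Δ3=11111011 | 3Δ
t=9: Δ0=11111011 Δ1=10011011 Δ2=00011011 Δ3=00011111 | 3Δ
t=10: Δ0=00011111 Δ1=01111111 Δ2=11111111 Δ3=11111011 | 3Δ
t=11: Δ0=11111011 Δ1=10011011 Δ2=00011011 Δ3=00011111 | 3Δ
t=12: Δ0=00011111 Δ1=01111111 Δ2=11111111 Δ3=11111011 | 3Δ
t=13: Δ0=11111011 Δ1=10011011 Δ2=00011011 Δ3=00011111 | 3Δ
t=14: Δ0=00011111 Δ1=01111111 Δ2=11111111 Δ3=11111011 | 3Δ
t=15: Δ0=11111011 Δ1=10011011 Δ2=00011011 Δ3=00011111 | 3Δ
t=16: Δ0=00011111 Δ1=01111111 Δ2=11111111 Δ3=11111011 | 3Δ
t=17: Δ0=11111011 Δ1=10011011 Δ2=00011011 Δ3=00011111 | 3Δ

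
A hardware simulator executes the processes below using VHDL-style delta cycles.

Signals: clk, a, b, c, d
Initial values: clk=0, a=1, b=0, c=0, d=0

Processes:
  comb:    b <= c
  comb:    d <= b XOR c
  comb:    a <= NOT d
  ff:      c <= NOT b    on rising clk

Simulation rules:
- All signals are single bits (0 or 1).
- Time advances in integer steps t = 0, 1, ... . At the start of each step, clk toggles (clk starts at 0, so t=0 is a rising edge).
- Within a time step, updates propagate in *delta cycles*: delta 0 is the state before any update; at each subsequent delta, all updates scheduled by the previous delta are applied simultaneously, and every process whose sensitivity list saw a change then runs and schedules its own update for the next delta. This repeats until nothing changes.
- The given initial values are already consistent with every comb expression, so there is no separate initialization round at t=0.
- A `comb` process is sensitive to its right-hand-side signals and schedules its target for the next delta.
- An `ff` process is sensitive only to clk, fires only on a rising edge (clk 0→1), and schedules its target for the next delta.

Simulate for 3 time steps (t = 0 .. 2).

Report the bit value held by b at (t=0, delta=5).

1

t0.Δ0 d=0 clk=0 a=1 b=0 c=0
t0.Δ1 d=0 clk=1 a=1 b=0 c=0
t0.Δ2 d=0 clk=1 a=1 b=0 c=1
t0.Δ3 d=1 clk=1 a=1 b=1 c=1
t0.Δ4 d=0 clk=1 a=0 b=1 c=1
t0.Δ5 d=0 clk=1 a=1 b=1 c=1
t1.Δ0 d=0 clk=1 a=1 b=1 c=1
t1.Δ1 d=0 clk=0 a=1 b=1 c=1
t2.Δ0 d=0 clk=0 a=1 b=1 c=1
t2.Δ1 d=0 clk=1 a=1 b=1 c=1
t2.Δ2 d=0 clk=1 a=1 b=1 c=0
t2.Δ3 d=1 clk=1 a=1 b=0 c=0
t2.Δ4 d=0 clk=1 a=0 b=0 c=0
t2.Δ5 d=0 clk=1 a=1 b=0 c=0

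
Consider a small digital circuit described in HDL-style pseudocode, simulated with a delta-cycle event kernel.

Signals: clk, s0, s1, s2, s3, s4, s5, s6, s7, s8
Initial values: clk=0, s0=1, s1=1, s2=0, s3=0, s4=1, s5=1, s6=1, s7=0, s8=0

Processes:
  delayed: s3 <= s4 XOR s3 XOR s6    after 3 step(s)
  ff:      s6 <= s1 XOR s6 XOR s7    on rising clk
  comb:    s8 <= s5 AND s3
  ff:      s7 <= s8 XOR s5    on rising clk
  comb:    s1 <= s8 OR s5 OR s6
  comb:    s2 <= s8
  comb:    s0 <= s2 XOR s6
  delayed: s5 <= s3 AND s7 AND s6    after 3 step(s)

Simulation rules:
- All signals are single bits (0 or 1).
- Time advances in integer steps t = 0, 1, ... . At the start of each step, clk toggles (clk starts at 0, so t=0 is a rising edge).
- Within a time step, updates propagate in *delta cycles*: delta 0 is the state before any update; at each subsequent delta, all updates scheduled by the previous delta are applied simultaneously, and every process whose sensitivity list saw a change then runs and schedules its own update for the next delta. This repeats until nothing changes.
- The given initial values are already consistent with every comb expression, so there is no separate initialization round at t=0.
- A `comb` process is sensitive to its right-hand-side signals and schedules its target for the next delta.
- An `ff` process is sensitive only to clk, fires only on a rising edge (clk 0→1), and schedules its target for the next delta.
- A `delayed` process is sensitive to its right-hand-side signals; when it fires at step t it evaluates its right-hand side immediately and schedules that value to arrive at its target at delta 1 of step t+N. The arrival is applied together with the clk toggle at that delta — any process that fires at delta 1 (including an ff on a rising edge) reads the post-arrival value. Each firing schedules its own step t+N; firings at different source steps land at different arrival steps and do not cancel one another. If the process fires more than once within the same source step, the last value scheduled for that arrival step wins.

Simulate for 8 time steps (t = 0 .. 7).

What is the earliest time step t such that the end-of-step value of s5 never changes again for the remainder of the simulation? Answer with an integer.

[bits: s0,s6,s3,s4,s8,clk,s2,s1,s5,s7]
t=0: Δ0=1101000110 Δ1=1101010110 Δ2=1001010111 Δ3=0001010111 | 3Δ
t=1: Δ0=0001010111 Δ1=0001000111 | 1Δ
t=2: Δ0=0001000111 Δ1=0001010111 | 1Δ
t=3: Δ0=0001010111 Δ1=0011000101 Δ2=0011000001 | 2Δ
t=4: Δ0=0011000001 Δ1=0011010001 Δ2=0111010000 Δ3=1111010100 | 3Δ
t=5: Δ0=1111010100 Δ1=1111000100 | 1Δ
t=6: Δ0=1111000100 Δ1=1101010100 Δ2=1001010100 Δ3=0001010000 | 3Δ
t=7: Δ0=0001010000 Δ1=0011000000 | 1Δ

3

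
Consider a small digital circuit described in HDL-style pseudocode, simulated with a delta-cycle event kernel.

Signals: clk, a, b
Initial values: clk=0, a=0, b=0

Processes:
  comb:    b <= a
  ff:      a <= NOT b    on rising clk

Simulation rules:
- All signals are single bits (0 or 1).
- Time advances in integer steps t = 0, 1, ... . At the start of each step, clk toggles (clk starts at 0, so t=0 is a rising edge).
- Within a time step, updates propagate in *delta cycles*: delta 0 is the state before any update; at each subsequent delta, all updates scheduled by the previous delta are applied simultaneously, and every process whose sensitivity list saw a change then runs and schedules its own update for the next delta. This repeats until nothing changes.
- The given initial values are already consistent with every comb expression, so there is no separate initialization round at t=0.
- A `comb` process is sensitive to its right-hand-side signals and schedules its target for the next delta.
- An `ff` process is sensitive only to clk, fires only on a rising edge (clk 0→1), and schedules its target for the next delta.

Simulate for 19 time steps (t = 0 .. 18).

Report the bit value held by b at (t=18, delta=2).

t=0 Δ0: a=0 b=0 clk=0
  Δ1: clk:0→1
  Δ2: a:0→1
  Δ3: b:0→1
  (3Δ to stable)
t=1 Δ0: a=1 b=1 clk=1
  Δ1: clk:1→0
  (1Δ to stable)
t=2 Δ0: a=1 b=1 clk=0
  Δ1: clk:0→1
  Δ2: a:1→0
  Δ3: b:1→0
  (3Δ to stable)
t=3 Δ0: a=0 b=0 clk=1
  Δ1: clk:1→0
  (1Δ to stable)
t=4 Δ0: a=0 b=0 clk=0
  Δ1: clk:0→1
  Δ2: a:0→1
  Δ3: b:0→1
  (3Δ to stable)
t=5 Δ0: a=1 b=1 clk=1
  Δ1: clk:1→0
  (1Δ to stable)
t=6 Δ0: a=1 b=1 clk=0
  Δ1: clk:0→1
  Δ2: a:1→0
  Δ3: b:1→0
  (3Δ to stable)
t=7 Δ0: a=0 b=0 clk=1
  Δ1: clk:1→0
  (1Δ to stable)
t=8 Δ0: a=0 b=0 clk=0
  Δ1: clk:0→1
  Δ2: a:0→1
  Δ3: b:0→1
  (3Δ to stable)
t=9 Δ0: a=1 b=1 clk=1
  Δ1: clk:1→0
  (1Δ to stable)
t=10 Δ0: a=1 b=1 clk=0
  Δ1: clk:0→1
  Δ2: a:1→0
  Δ3: b:1→0
  (3Δ to stable)
t=11 Δ0: a=0 b=0 clk=1
  Δ1: clk:1→0
  (1Δ to stable)
t=12 Δ0: a=0 b=0 clk=0
  Δ1: clk:0→1
  Δ2: a:0→1
  Δ3: b:0→1
  (3Δ to stable)
t=13 Δ0: a=1 b=1 clk=1
  Δ1: clk:1→0
  (1Δ to stable)
t=14 Δ0: a=1 b=1 clk=0
  Δ1: clk:0→1
  Δ2: a:1→0
  Δ3: b:1→0
  (3Δ to stable)
t=15 Δ0: a=0 b=0 clk=1
  Δ1: clk:1→0
  (1Δ to stable)
t=16 Δ0: a=0 b=0 clk=0
  Δ1: clk:0→1
  Δ2: a:0→1
  Δ3: b:0→1
  (3Δ to stable)
t=17 Δ0: a=1 b=1 clk=1
  Δ1: clk:1→0
  (1Δ to stable)
t=18 Δ0: a=1 b=1 clk=0
  Δ1: clk:0→1
  Δ2: a:1→0
  Δ3: b:1→0
  (3Δ to stable)

1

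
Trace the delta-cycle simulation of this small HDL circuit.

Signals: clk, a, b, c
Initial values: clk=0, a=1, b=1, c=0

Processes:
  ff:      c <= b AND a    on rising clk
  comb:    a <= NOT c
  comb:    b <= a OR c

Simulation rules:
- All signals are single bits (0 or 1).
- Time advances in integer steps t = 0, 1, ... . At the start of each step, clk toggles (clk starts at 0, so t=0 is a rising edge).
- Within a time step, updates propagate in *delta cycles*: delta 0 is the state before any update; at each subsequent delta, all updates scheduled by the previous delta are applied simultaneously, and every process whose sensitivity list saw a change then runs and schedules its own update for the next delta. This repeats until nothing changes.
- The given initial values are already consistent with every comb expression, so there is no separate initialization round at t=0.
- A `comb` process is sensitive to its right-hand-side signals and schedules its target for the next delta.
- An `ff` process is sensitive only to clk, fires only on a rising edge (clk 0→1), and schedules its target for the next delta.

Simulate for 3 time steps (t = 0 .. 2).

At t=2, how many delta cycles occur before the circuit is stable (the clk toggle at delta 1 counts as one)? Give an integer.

t=0 Δ0: c=0 b=1 clk=0 a=1
  Δ1: clk:0→1
  Δ2: c:0→1
  Δ3: a:1→0
  (3Δ to stable)
t=1 Δ0: c=1 b=1 clk=1 a=0
  Δ1: clk:1→0
  (1Δ to stable)
t=2 Δ0: c=1 b=1 clk=0 a=0
  Δ1: clk:0→1
  Δ2: c:1→0
  Δ3: b:1→0, a:0→1
  Δ4: b:0→1
  (4Δ to stable)

4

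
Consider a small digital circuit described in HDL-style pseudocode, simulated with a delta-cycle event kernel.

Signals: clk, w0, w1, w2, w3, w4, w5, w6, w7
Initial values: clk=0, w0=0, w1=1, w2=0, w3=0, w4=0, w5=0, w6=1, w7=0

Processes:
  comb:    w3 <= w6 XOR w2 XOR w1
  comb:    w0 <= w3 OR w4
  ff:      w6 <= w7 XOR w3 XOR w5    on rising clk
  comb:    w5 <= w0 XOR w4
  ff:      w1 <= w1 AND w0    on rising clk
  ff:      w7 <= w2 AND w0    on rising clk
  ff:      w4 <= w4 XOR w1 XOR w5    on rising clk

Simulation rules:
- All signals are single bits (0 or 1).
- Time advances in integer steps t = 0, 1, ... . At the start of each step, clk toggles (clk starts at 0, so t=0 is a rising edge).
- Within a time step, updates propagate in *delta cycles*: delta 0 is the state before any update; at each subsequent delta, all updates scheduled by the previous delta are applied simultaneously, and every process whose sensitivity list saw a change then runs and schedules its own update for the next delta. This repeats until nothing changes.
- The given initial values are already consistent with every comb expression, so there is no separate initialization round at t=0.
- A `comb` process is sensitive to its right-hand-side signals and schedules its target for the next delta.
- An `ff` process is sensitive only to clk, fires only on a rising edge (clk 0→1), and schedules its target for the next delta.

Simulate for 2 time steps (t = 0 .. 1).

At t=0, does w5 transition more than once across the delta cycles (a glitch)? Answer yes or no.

yes

[bits: w6,w1,w4,w3,clk,w5,w7,w2,w0]
t=0: Δ0=110000000 Δ1=110010000 Δ2=001010000 Δ3=001011001 Δ4=001010001 | 4Δ
t=1: Δ0=001010001 Δ1=001000001 | 1Δ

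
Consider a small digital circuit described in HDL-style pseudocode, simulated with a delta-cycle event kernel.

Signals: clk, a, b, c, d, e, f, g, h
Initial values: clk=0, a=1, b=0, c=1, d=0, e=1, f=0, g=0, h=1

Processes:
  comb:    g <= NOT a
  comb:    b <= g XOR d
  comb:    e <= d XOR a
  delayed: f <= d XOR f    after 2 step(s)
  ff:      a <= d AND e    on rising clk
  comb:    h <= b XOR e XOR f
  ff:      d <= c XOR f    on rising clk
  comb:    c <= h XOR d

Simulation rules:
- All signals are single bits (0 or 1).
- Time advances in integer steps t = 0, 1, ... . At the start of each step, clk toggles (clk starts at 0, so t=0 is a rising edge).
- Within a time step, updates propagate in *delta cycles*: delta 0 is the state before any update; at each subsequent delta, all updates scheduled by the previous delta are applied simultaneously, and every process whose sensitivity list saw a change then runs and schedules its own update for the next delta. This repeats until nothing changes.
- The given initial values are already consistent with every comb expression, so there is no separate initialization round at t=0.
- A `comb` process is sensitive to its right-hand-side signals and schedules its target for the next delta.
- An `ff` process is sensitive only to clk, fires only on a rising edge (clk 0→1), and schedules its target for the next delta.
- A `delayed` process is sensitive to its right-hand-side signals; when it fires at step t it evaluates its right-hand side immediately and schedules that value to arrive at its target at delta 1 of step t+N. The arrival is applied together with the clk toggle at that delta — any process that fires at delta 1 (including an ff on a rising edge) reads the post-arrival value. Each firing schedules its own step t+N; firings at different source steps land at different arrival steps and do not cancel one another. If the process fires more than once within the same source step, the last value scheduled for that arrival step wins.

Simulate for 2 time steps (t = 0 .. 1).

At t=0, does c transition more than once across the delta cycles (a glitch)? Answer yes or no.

yes

t=0 Δ0: clk=0 a=1 g=0 c=1 h=1 f=0 d=0 b=0 e=1
  Δ1: clk:0→1
  Δ2: a:1→0, d:0→1
  Δ3: g:0→1, c:1→0, b:0→1
  Δ4: h:1→0, b:1→0
  Δ5: c:0→1, h:0→1
  Δ6: c:1→0
  (6Δ to stable)
t=1 Δ0: clk=1 a=0 g=1 c=0 h=1 f=0 d=1 b=0 e=1
  Δ1: clk:1→0
  (1Δ to stable)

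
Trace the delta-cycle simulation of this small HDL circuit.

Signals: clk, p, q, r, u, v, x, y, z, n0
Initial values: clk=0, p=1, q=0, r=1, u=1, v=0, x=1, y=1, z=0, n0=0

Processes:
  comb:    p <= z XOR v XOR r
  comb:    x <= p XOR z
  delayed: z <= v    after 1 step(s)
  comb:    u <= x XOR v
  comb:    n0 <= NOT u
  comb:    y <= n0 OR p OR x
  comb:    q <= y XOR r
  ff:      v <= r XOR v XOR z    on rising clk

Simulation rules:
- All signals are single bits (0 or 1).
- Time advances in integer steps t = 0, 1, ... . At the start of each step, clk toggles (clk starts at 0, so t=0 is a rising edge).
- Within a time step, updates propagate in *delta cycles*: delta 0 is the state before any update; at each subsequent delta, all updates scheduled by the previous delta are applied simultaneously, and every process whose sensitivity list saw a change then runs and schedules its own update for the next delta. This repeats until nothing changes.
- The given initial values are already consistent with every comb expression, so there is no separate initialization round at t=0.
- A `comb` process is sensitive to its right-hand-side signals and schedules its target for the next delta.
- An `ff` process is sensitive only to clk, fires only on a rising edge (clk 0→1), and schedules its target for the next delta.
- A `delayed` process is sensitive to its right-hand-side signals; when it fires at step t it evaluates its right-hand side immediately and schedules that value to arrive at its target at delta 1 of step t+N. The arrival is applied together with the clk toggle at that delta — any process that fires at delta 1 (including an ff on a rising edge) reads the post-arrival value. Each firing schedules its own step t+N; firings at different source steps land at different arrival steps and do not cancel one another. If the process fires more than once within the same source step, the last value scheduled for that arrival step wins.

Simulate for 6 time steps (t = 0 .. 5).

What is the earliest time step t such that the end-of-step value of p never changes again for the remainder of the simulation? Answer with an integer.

1

[bits: clk,y,u,r,x,z,v,n0,p,q]
t=0: Δ0=0111100010 Δ1=1111100010 Δ2=1111101010 Δ3=1101101000 Δ4=1101001100 Δ5=1111001100 Δ6=1111001000 Δ7=1011001000 Δ8=1011001001 | 8Δ
t=1: Δ0=1011001001 Δ1=0011011001 Δ2=0011111011 Δ3=0101011011 Δ4=0111011110 Δ5=0111011010 | 5Δ
t=2: Δ0=0111011010 Δ1=1111011010 | 1Δ
t=3: Δ0=1111011010 Δ1=0111011010 | 1Δ
t=4: Δ0=0111011010 Δ1=1111011010 | 1Δ
t=5: Δ0=1111011010 Δ1=0111011010 | 1Δ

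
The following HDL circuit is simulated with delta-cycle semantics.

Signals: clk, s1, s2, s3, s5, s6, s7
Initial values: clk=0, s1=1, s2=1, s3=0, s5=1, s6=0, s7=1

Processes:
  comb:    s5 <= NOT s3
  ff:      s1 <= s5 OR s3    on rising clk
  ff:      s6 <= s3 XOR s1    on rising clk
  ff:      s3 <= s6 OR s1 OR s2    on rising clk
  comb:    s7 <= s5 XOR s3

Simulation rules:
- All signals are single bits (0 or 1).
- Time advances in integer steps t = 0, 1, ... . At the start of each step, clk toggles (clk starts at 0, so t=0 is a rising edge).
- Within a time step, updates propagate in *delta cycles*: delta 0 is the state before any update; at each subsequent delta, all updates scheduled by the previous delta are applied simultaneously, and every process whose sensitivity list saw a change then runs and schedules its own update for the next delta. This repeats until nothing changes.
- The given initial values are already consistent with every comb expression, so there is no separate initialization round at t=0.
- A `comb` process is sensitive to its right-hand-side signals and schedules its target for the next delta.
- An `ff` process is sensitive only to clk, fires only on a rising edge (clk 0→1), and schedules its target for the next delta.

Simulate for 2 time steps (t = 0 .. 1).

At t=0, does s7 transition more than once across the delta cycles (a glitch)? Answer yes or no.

[bits: clk,s5,s1,s2,s6,s3,s7]
t=0: Δ0=0111001 Δ1=1111001 Δ2=1111111 Δ3=1011110 Δ4=1011111 | 4Δ
t=1: Δ0=1011111 Δ1=0011111 | 1Δ

yes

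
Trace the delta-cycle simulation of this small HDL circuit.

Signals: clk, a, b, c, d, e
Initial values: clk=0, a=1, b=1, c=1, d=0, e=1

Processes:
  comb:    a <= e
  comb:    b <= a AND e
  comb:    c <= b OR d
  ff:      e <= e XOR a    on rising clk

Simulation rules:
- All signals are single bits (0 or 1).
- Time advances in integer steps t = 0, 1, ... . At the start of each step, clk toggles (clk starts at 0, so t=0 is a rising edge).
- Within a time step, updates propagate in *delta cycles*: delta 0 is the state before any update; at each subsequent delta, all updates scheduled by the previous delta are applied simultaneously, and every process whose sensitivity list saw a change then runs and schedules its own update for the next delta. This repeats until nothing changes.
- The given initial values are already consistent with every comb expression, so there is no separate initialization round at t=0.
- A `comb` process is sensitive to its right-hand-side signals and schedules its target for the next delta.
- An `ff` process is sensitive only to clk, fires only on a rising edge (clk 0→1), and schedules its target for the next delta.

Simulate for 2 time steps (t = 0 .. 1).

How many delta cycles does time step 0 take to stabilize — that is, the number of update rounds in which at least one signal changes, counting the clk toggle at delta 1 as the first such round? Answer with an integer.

4

t0.Δ0 a=1 d=0 e=1 clk=0 b=1 c=1
t0.Δ1 a=1 d=0 e=1 clk=1 b=1 c=1
t0.Δ2 a=1 d=0 e=0 clk=1 b=1 c=1
t0.Δ3 a=0 d=0 e=0 clk=1 b=0 c=1
t0.Δ4 a=0 d=0 e=0 clk=1 b=0 c=0
t1.Δ0 a=0 d=0 e=0 clk=1 b=0 c=0
t1.Δ1 a=0 d=0 e=0 clk=0 b=0 c=0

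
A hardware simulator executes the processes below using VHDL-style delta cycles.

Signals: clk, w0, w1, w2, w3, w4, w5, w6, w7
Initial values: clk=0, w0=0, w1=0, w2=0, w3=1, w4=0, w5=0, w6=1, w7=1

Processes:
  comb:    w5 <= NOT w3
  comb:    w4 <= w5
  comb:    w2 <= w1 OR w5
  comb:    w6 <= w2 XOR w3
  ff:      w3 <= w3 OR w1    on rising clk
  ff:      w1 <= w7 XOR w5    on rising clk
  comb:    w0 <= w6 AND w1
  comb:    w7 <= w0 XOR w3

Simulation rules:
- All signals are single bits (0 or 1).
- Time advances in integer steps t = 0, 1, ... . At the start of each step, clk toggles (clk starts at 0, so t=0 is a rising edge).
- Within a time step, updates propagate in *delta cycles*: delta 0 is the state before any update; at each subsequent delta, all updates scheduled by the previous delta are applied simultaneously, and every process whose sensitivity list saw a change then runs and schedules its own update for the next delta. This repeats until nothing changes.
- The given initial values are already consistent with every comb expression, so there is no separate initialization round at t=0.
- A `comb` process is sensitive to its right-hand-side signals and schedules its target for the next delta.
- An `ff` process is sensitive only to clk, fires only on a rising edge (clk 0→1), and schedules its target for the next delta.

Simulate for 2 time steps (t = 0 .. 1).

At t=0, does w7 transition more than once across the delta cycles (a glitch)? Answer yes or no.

yes

[bits: w1,w4,w5,w7,clk,w0,w6,w2,w3]
t=0: Δ0=000100101 Δ1=000110101 Δ2=100110101 Δ3=100111111 Δ4=100011011 Δ5=100010011 Δ6=100110011 | 6Δ
t=1: Δ0=100110011 Δ1=100100011 | 1Δ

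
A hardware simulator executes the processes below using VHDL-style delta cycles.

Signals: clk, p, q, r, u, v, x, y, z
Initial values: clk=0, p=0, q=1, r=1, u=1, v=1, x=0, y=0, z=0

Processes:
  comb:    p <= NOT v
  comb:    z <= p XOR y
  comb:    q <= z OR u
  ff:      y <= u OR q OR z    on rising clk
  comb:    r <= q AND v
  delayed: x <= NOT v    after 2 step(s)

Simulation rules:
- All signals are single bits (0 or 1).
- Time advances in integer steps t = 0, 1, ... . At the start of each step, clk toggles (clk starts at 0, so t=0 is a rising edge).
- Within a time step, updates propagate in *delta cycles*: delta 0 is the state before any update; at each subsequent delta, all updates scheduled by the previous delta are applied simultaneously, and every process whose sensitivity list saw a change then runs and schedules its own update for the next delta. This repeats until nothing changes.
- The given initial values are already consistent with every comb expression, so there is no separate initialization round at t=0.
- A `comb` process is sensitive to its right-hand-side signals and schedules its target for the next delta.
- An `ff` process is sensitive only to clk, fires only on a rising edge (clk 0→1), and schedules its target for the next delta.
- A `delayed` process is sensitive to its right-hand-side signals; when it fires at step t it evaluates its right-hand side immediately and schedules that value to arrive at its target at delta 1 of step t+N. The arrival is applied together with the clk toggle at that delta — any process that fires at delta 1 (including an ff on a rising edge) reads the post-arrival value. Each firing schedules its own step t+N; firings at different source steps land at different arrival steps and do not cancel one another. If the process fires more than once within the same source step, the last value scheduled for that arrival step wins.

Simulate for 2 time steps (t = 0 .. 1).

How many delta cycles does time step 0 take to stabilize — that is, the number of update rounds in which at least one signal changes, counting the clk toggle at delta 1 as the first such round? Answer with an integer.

3

t0.Δ0 v=1 u=1 r=1 q=1 x=0 p=0 z=0 clk=0 y=0
t0.Δ1 v=1 u=1 r=1 q=1 x=0 p=0 z=0 clk=1 y=0
t0.Δ2 v=1 u=1 r=1 q=1 x=0 p=0 z=0 clk=1 y=1
t0.Δ3 v=1 u=1 r=1 q=1 x=0 p=0 z=1 clk=1 y=1
t1.Δ0 v=1 u=1 r=1 q=1 x=0 p=0 z=1 clk=1 y=1
t1.Δ1 v=1 u=1 r=1 q=1 x=0 p=0 z=1 clk=0 y=1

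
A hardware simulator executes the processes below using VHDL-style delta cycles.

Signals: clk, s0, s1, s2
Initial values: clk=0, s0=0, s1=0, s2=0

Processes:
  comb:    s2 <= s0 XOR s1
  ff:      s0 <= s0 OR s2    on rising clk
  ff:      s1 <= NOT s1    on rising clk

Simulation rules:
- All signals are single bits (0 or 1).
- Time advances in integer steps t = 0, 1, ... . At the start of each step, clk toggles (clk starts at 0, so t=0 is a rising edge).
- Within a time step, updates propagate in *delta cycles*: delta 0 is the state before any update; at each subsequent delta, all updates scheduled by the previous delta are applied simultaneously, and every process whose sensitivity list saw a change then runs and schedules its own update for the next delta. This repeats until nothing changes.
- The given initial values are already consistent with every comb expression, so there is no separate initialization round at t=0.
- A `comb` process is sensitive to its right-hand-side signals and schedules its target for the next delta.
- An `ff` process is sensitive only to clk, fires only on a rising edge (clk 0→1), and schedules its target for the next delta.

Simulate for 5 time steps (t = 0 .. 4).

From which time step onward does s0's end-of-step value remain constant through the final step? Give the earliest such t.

t0.Δ0 s1=0 s0=0 clk=0 s2=0
t0.Δ1 s1=0 s0=0 clk=1 s2=0
t0.Δ2 s1=1 s0=0 clk=1 s2=0
t0.Δ3 s1=1 s0=0 clk=1 s2=1
t1.Δ0 s1=1 s0=0 clk=1 s2=1
t1.Δ1 s1=1 s0=0 clk=0 s2=1
t2.Δ0 s1=1 s0=0 clk=0 s2=1
t2.Δ1 s1=1 s0=0 clk=1 s2=1
t2.Δ2 s1=0 s0=1 clk=1 s2=1
t3.Δ0 s1=0 s0=1 clk=1 s2=1
t3.Δ1 s1=0 s0=1 clk=0 s2=1
t4.Δ0 s1=0 s0=1 clk=0 s2=1
t4.Δ1 s1=0 s0=1 clk=1 s2=1
t4.Δ2 s1=1 s0=1 clk=1 s2=1
t4.Δ3 s1=1 s0=1 clk=1 s2=0

2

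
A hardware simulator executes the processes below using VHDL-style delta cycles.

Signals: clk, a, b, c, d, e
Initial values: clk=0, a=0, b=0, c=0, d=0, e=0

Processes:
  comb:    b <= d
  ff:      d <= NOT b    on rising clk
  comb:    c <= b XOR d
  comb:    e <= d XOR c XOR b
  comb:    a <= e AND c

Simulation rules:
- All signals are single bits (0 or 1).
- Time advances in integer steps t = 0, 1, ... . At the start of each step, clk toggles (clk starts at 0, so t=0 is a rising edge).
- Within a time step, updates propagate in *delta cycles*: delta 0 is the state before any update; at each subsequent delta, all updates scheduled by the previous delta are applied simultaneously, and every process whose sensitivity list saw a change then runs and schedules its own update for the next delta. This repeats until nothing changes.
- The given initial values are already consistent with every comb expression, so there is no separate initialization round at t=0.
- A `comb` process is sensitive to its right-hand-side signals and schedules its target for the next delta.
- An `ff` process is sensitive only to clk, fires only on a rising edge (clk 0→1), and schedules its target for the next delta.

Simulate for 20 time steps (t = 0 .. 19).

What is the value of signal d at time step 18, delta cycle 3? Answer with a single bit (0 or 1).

0

t=0 Δ0: a=0 clk=0 b=0 e=0 d=0 c=0
  Δ1: clk:0→1
  Δ2: d:0→1
  Δ3: b:0→1, e:0→1, c:0→1
  Δ4: a:0→1, c:1→0
  Δ5: a:1→0, e:1→0
  (5Δ to stable)
t=1 Δ0: a=0 clk=1 b=1 e=0 d=1 c=0
  Δ1: clk:1→0
  (1Δ to stable)
t=2 Δ0: a=0 clk=0 b=1 e=0 d=1 c=0
  Δ1: clk:0→1
  Δ2: d:1→0
  Δ3: b:1→0, e:0→1, c:0→1
  Δ4: a:0→1, c:1→0
  Δ5: a:1→0, e:1→0
  (5Δ to stable)
t=3 Δ0: a=0 clk=1 b=0 e=0 d=0 c=0
  Δ1: clk:1→0
  (1Δ to stable)
t=4 Δ0: a=0 clk=0 b=0 e=0 d=0 c=0
  Δ1: clk:0→1
  Δ2: d:0→1
  Δ3: b:0→1, e:0→1, c:0→1
  Δ4: a:0→1, c:1→0
  Δ5: a:1→0, e:1→0
  (5Δ to stable)
t=5 Δ0: a=0 clk=1 b=1 e=0 d=1 c=0
  Δ1: clk:1→0
  (1Δ to stable)
t=6 Δ0: a=0 clk=0 b=1 e=0 d=1 c=0
  Δ1: clk:0→1
  Δ2: d:1→0
  Δ3: b:1→0, e:0→1, c:0→1
  Δ4: a:0→1, c:1→0
  Δ5: a:1→0, e:1→0
  (5Δ to stable)
t=7 Δ0: a=0 clk=1 b=0 e=0 d=0 c=0
  Δ1: clk:1→0
  (1Δ to stable)
t=8 Δ0: a=0 clk=0 b=0 e=0 d=0 c=0
  Δ1: clk:0→1
  Δ2: d:0→1
  Δ3: b:0→1, e:0→1, c:0→1
  Δ4: a:0→1, c:1→0
  Δ5: a:1→0, e:1→0
  (5Δ to stable)
t=9 Δ0: a=0 clk=1 b=1 e=0 d=1 c=0
  Δ1: clk:1→0
  (1Δ to stable)
t=10 Δ0: a=0 clk=0 b=1 e=0 d=1 c=0
  Δ1: clk:0→1
  Δ2: d:1→0
  Δ3: b:1→0, e:0→1, c:0→1
  Δ4: a:0→1, c:1→0
  Δ5: a:1→0, e:1→0
  (5Δ to stable)
t=11 Δ0: a=0 clk=1 b=0 e=0 d=0 c=0
  Δ1: clk:1→0
  (1Δ to stable)
t=12 Δ0: a=0 clk=0 b=0 e=0 d=0 c=0
  Δ1: clk:0→1
  Δ2: d:0→1
  Δ3: b:0→1, e:0→1, c:0→1
  Δ4: a:0→1, c:1→0
  Δ5: a:1→0, e:1→0
  (5Δ to stable)
t=13 Δ0: a=0 clk=1 b=1 e=0 d=1 c=0
  Δ1: clk:1→0
  (1Δ to stable)
t=14 Δ0: a=0 clk=0 b=1 e=0 d=1 c=0
  Δ1: clk:0→1
  Δ2: d:1→0
  Δ3: b:1→0, e:0→1, c:0→1
  Δ4: a:0→1, c:1→0
  Δ5: a:1→0, e:1→0
  (5Δ to stable)
t=15 Δ0: a=0 clk=1 b=0 e=0 d=0 c=0
  Δ1: clk:1→0
  (1Δ to stable)
t=16 Δ0: a=0 clk=0 b=0 e=0 d=0 c=0
  Δ1: clk:0→1
  Δ2: d:0→1
  Δ3: b:0→1, e:0→1, c:0→1
  Δ4: a:0→1, c:1→0
  Δ5: a:1→0, e:1→0
  (5Δ to stable)
t=17 Δ0: a=0 clk=1 b=1 e=0 d=1 c=0
  Δ1: clk:1→0
  (1Δ to stable)
t=18 Δ0: a=0 clk=0 b=1 e=0 d=1 c=0
  Δ1: clk:0→1
  Δ2: d:1→0
  Δ3: b:1→0, e:0→1, c:0→1
  Δ4: a:0→1, c:1→0
  Δ5: a:1→0, e:1→0
  (5Δ to stable)
t=19 Δ0: a=0 clk=1 b=0 e=0 d=0 c=0
  Δ1: clk:1→0
  (1Δ to stable)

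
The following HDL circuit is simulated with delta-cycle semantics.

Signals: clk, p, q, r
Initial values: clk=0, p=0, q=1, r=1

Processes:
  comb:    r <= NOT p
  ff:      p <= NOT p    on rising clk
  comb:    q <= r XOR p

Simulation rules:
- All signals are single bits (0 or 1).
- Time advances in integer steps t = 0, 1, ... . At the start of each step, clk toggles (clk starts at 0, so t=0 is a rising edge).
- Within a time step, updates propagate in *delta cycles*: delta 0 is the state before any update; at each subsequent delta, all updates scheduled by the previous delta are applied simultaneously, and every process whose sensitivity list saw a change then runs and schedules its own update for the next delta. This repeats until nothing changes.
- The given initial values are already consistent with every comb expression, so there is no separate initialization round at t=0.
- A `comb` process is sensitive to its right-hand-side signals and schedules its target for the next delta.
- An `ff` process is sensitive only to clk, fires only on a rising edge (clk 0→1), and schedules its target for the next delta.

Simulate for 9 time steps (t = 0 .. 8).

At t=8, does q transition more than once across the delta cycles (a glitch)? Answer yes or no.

[bits: q,p,clk,r]
t=0: Δ0=1001 Δ1=1011 Δ2=1111 Δ3=0110 Δ4=1110 | 4Δ
t=1: Δ0=1110 Δ1=1100 | 1Δ
t=2: Δ0=1100 Δ1=1110 Δ2=1010 Δ3=0011 Δ4=1011 | 4Δ
t=3: Δ0=1011 Δ1=1001 | 1Δ
t=4: Δ0=1001 Δ1=1011 Δ2=1111 Δ3=0110 Δ4=1110 | 4Δ
t=5: Δ0=1110 Δ1=1100 | 1Δ
t=6: Δ0=1100 Δ1=1110 Δ2=1010 Δ3=0011 Δ4=1011 | 4Δ
t=7: Δ0=1011 Δ1=1001 | 1Δ
t=8: Δ0=1001 Δ1=1011 Δ2=1111 Δ3=0110 Δ4=1110 | 4Δ

yes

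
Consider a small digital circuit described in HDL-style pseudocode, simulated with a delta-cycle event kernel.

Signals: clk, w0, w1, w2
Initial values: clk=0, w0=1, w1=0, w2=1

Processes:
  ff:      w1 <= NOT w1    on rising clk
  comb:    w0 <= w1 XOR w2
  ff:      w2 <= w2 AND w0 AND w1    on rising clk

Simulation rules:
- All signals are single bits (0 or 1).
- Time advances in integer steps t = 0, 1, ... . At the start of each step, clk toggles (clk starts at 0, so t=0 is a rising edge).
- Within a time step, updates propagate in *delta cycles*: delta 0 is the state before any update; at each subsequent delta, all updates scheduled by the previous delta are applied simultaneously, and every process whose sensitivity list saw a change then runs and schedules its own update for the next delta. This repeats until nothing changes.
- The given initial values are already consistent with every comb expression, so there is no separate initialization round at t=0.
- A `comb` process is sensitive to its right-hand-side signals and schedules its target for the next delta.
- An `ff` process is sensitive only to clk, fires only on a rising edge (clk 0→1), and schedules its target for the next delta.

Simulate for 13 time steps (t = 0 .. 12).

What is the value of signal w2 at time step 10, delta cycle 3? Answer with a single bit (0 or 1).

0

[bits: w1,clk,w2,w0]
t=0: Δ0=0011 Δ1=0111 Δ2=1101 | 2Δ
t=1: Δ0=1101 Δ1=1001 | 1Δ
t=2: Δ0=1001 Δ1=1101 Δ2=0101 Δ3=0100 | 3Δ
t=3: Δ0=0100 Δ1=0000 | 1Δ
t=4: Δ0=0000 Δ1=0100 Δ2=1100 Δ3=1101 | 3Δ
t=5: Δ0=1101 Δ1=1001 | 1Δ
t=6: Δ0=1001 Δ1=1101 Δ2=0101 Δ3=0100 | 3Δ
t=7: Δ0=0100 Δ1=0000 | 1Δ
t=8: Δ0=0000 Δ1=0100 Δ2=1100 Δ3=1101 | 3Δ
t=9: Δ0=1101 Δ1=1001 | 1Δ
t=10: Δ0=1001 Δ1=1101 Δ2=0101 Δ3=0100 | 3Δ
t=11: Δ0=0100 Δ1=0000 | 1Δ
t=12: Δ0=0000 Δ1=0100 Δ2=1100 Δ3=1101 | 3Δ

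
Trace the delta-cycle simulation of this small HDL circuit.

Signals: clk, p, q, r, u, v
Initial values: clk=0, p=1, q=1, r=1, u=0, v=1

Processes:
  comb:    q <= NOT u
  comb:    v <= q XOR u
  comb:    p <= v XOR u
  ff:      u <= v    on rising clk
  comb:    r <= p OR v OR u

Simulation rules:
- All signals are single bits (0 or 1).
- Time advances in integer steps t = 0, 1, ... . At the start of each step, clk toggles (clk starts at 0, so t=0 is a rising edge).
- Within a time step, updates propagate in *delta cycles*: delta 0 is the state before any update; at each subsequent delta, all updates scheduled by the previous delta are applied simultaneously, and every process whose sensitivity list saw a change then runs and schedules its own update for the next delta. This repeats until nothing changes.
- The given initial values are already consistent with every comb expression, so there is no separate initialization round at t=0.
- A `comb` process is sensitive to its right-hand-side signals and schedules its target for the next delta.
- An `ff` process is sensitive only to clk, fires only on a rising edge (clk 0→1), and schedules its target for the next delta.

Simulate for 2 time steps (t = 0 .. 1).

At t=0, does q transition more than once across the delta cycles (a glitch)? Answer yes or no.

[bits: clk,p,v,r,u,q]
t=0: Δ0=011101 Δ1=111101 Δ2=111111 Δ3=100110 Δ4=111110 Δ5=101110 | 5Δ
t=1: Δ0=101110 Δ1=001110 | 1Δ

no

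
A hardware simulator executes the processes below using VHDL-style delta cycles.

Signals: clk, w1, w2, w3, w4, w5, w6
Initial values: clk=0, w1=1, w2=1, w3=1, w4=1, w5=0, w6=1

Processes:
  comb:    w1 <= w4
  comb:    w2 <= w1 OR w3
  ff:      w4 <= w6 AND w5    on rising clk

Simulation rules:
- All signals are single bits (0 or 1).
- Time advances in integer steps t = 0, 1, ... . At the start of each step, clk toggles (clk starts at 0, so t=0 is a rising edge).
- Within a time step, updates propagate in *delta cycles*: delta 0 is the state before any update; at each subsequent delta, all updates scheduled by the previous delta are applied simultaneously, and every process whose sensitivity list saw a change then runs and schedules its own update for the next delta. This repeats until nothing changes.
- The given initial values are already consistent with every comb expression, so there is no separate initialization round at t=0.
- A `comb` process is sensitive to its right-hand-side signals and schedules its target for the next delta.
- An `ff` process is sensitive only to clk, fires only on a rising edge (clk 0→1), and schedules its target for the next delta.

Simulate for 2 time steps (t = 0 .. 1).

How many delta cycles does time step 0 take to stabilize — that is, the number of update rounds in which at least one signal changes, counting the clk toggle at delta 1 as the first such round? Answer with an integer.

3

[bits: w2,w6,w4,clk,w1,w3,w5]
t=0: Δ0=1110110 Δ1=1111110 Δ2=1101110 Δ3=1101010 | 3Δ
t=1: Δ0=1101010 Δ1=1100010 | 1Δ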